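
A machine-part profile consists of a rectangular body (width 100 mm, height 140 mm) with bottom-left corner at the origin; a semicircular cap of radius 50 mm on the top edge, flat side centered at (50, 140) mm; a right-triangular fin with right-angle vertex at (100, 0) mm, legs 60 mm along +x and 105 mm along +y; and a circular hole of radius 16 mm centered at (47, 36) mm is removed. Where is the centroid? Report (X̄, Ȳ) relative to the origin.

rectangular body: A = 100 × 140 = 14000.00, centroid at (50.00, 70.00).
semicircular top: A = ½π·50² = 3926.99, centroid at (50.00, 161.22).
triangular fin: A = ½·60·105 = 3150.00, centroid at (120.00, 35.00).
hole: A = −π·16² = -804.25, centroid at (47.00, 36.00).
ΣA = 20272.74 mm², ΣAX̄ = 1236549.90 mm³, ΣAȲ = 1694409.13 mm³.
X̄ = 1236549.90/20272.74 = 61.00 mm; Ȳ = 1694409.13/20272.74 = 83.58 mm.

X̄ = 61.00 mm, Ȳ = 83.58 mm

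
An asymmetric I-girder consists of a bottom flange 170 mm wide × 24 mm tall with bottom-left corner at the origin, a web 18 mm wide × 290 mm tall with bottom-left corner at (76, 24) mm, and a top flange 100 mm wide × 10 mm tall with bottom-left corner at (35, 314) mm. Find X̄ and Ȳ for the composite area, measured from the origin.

bottom flange: A = 170 × 24 = 4080.00, centroid at (85.00, 12.00).
web: A = 18 × 290 = 5220.00, centroid at (85.00, 169.00).
top flange: A = 100 × 10 = 1000.00, centroid at (85.00, 319.00).
ΣA = 10300.00 mm²
ΣAX̄ = (4080.00)(85.00) + (5220.00)(85.00) + (1000.00)(85.00) = 875500.00 mm³
ΣAȲ = (4080.00)(12.00) + (5220.00)(169.00) + (1000.00)(319.00) = 1250140.00 mm³
X̄ = 875500.00 / 10300.00 = 85.00 mm
Ȳ = 1250140.00 / 10300.00 = 121.37 mm

X̄ = 85.00 mm, Ȳ = 121.37 mm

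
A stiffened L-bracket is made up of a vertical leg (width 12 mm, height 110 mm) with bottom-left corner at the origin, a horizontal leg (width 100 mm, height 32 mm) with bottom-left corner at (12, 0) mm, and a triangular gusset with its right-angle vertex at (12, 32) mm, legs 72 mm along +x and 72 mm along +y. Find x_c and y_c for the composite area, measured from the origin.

x_c = 42.13 mm, y_c = 37.82 mm

Part | A | x̄ᵢ | ȳᵢ | A·x̄ᵢ | A·ȳᵢ
vertical leg | 1320.00 | 6.00 | 55.00 | 7920.00 | 72600.00
horizontal leg | 3200.00 | 62.00 | 16.00 | 198400.00 | 51200.00
gusset | 2592.00 | 36.00 | 56.00 | 93312.00 | 145152.00
Σ | 7112.00 |  |  | 299632.00 | 268952.00
x_c = 299632.00 / 7112.00 = 42.13 mm
y_c = 268952.00 / 7112.00 = 37.82 mm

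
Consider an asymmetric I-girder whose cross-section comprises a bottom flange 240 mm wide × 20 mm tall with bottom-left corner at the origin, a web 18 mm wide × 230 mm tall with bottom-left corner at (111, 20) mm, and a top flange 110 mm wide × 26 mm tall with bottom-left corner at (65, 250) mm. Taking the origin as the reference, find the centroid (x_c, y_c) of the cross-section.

Part | A | x̄ᵢ | ȳᵢ | A·x̄ᵢ | A·ȳᵢ
bottom flange | 4800.00 | 120.00 | 10.00 | 576000.00 | 48000.00
web | 4140.00 | 120.00 | 135.00 | 496800.00 | 558900.00
top flange | 2860.00 | 120.00 | 263.00 | 343200.00 | 752180.00
Σ | 11800.00 |  |  | 1416000.00 | 1359080.00
x_c = 1416000.00 / 11800.00 = 120.00 mm
y_c = 1359080.00 / 11800.00 = 115.18 mm

x_c = 120.00 mm, y_c = 115.18 mm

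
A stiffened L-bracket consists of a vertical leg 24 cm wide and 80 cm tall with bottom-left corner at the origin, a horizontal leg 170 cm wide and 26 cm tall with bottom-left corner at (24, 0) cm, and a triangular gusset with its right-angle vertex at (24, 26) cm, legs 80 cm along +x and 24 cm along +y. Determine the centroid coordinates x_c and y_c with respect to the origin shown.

vertical leg: A = 24 × 80 = 1920.00, centroid at (12.00, 40.00).
horizontal leg: A = 170 × 26 = 4420.00, centroid at (109.00, 13.00).
gusset: A = ½·80·24 = 960.00, centroid at (50.67, 34.00).
ΣA = 7300.00 cm²
ΣAx_c = (1920.00)(12.00) + (4420.00)(109.00) + (960.00)(50.67) = 553460.00 cm³
ΣAy_c = (1920.00)(40.00) + (4420.00)(13.00) + (960.00)(34.00) = 166900.00 cm³
x_c = 553460.00 / 7300.00 = 75.82 cm
y_c = 166900.00 / 7300.00 = 22.86 cm

x_c = 75.82 cm, y_c = 22.86 cm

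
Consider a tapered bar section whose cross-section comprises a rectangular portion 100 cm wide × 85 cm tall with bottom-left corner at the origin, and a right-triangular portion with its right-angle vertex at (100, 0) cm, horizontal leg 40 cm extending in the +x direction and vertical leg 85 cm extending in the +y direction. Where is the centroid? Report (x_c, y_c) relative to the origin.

x_c = 60.56 cm, y_c = 40.14 cm

rectangular portion: A = 100 × 85 = 8500.00, centroid at (50.00, 42.50).
triangular portion: A = ½·40·85 = 1700.00, centroid at (113.33, 28.33).
ΣA = 10200.00 cm², ΣAx_c = 617666.67 cm³, ΣAy_c = 409416.67 cm³.
x_c = 617666.67/10200.00 = 60.56 cm; y_c = 409416.67/10200.00 = 40.14 cm.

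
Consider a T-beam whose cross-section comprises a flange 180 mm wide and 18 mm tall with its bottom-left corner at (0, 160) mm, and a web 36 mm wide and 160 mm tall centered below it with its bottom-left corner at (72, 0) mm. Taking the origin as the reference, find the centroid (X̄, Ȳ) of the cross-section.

web: A = 36 × 160 = 5760.00, centroid at (90.00, 80.00).
flange: A = 180 × 18 = 3240.00, centroid at (90.00, 169.00).
ΣA = 9000.00 mm²
ΣAX̄ = (5760.00)(90.00) + (3240.00)(90.00) = 810000.00 mm³
ΣAȲ = (5760.00)(80.00) + (3240.00)(169.00) = 1008360.00 mm³
X̄ = 810000.00 / 9000.00 = 90.00 mm
Ȳ = 1008360.00 / 9000.00 = 112.04 mm

X̄ = 90.00 mm, Ȳ = 112.04 mm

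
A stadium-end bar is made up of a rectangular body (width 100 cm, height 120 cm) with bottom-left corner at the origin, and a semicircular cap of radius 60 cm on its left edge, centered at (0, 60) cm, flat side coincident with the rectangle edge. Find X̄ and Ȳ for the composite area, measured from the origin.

X̄ = 25.83 cm, Ȳ = 60.00 cm

rectangular body: A = 100 × 120 = 12000.00, centroid at (50.00, 60.00).
semicircular end: A = ½π·60² = 5654.87, centroid at (-25.46, 60.00).
ΣA = 17654.87 cm²
ΣAX̄ = (12000.00)(50.00) + (5654.87)(-25.46) = 456000.00 cm³
ΣAȲ = (12000.00)(60.00) + (5654.87)(60.00) = 1059292.01 cm³
X̄ = 456000.00 / 17654.87 = 25.83 cm
Ȳ = 1059292.01 / 17654.87 = 60.00 cm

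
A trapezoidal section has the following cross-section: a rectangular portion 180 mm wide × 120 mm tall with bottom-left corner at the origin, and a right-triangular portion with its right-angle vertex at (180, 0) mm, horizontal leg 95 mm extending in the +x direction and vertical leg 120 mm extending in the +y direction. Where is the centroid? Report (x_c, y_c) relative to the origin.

Part | A | x̄ᵢ | ȳᵢ | A·x̄ᵢ | A·ȳᵢ
rectangular portion | 21600.00 | 90.00 | 60.00 | 1944000.00 | 1296000.00
triangular portion | 5700.00 | 211.67 | 40.00 | 1206500.00 | 228000.00
Σ | 27300.00 |  |  | 3150500.00 | 1524000.00
x_c = 3150500.00 / 27300.00 = 115.40 mm
y_c = 1524000.00 / 27300.00 = 55.82 mm

x_c = 115.40 mm, y_c = 55.82 mm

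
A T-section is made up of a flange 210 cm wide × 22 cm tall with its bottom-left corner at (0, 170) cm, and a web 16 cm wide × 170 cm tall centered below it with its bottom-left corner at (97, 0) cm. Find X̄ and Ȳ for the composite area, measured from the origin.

X̄ = 105.00 cm, Ȳ = 145.43 cm

web: A = 16 × 170 = 2720.00, centroid at (105.00, 85.00).
flange: A = 210 × 22 = 4620.00, centroid at (105.00, 181.00).
ΣA = 7340.00 cm², ΣAX̄ = 770700.00 cm³, ΣAȲ = 1067420.00 cm³.
X̄ = 770700.00/7340.00 = 105.00 cm; Ȳ = 1067420.00/7340.00 = 145.43 cm.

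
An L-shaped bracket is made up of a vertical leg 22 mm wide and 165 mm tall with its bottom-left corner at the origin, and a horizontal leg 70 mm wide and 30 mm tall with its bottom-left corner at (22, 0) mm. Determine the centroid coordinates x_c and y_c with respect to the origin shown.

vertical leg: A = 22 × 165 = 3630.00, centroid at (11.00, 82.50).
horizontal leg: A = 70 × 30 = 2100.00, centroid at (57.00, 15.00).
ΣA = 5730.00 mm², ΣAx_c = 159630.00 mm³, ΣAy_c = 330975.00 mm³.
x_c = 159630.00/5730.00 = 27.86 mm; y_c = 330975.00/5730.00 = 57.76 mm.

x_c = 27.86 mm, y_c = 57.76 mm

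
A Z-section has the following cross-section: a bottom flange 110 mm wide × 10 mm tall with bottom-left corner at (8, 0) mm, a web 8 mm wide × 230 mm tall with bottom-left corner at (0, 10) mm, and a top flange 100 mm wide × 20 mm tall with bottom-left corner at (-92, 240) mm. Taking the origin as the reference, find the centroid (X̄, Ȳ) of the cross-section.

Part | A | x̄ᵢ | ȳᵢ | A·x̄ᵢ | A·ȳᵢ
bottom flange | 1100.00 | 63.00 | 5.00 | 69300.00 | 5500.00
web | 1840.00 | 4.00 | 125.00 | 7360.00 | 230000.00
top flange | 2000.00 | -42.00 | 250.00 | -84000.00 | 500000.00
Σ | 4940.00 |  |  | -7340.00 | 735500.00
X̄ = -7340.00 / 4940.00 = -1.49 mm
Ȳ = 735500.00 / 4940.00 = 148.89 mm

X̄ = -1.49 mm, Ȳ = 148.89 mm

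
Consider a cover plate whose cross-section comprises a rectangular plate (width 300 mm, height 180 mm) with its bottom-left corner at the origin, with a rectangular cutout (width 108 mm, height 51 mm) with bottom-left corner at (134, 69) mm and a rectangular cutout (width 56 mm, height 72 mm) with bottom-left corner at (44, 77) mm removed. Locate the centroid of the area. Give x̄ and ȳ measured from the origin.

plate: A = 300 × 180 = 54000.00, centroid at (150.00, 90.00).
hole 1: A = −(108 × 51) = -5508.00, centroid at (188.00, 94.50).
hole 2: A = −(56 × 72) = -4032.00, centroid at (72.00, 113.00).
ΣA = 44460.00 mm²
ΣAx̄ = (54000.00)(150.00) + (-5508.00)(188.00) + (-4032.00)(72.00) = 6774192.00 mm³
ΣAȳ = (54000.00)(90.00) + (-5508.00)(94.50) + (-4032.00)(113.00) = 3883878.00 mm³
x̄ = 6774192.00 / 44460.00 = 152.37 mm
ȳ = 3883878.00 / 44460.00 = 87.36 mm

x̄ = 152.37 mm, ȳ = 87.36 mm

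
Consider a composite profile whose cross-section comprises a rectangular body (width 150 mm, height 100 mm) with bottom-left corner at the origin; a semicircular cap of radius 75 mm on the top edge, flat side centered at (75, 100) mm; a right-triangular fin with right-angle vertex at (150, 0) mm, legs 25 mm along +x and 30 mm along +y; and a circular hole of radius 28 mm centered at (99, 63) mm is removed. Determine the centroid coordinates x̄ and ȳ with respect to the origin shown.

rectangular body: A = 150 × 100 = 15000.00, centroid at (75.00, 50.00).
semicircular top: A = ½π·75² = 8835.73, centroid at (75.00, 131.83).
triangular fin: A = ½·25·30 = 375.00, centroid at (158.33, 10.00).
hole: A = −π·28² = -2463.01, centroid at (99.00, 63.00).
ΣA = 21747.72 mm²
ΣAx̄ = (15000.00)(75.00) + (8835.73)(75.00) + (375.00)(158.33) + (-2463.01)(99.00) = 1603216.84 mm³
ΣAȳ = (15000.00)(50.00) + (8835.73)(131.83) + (375.00)(10.00) + (-2463.01)(63.00) = 1763403.39 mm³
x̄ = 1603216.84 / 21747.72 = 73.72 mm
ȳ = 1763403.39 / 21747.72 = 81.08 mm

x̄ = 73.72 mm, ȳ = 81.08 mm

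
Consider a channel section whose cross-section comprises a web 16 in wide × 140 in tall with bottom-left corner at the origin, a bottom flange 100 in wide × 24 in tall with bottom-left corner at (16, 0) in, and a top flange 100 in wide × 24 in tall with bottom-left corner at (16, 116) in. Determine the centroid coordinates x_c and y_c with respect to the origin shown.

Part | A | x̄ᵢ | ȳᵢ | A·x̄ᵢ | A·ȳᵢ
web | 2240.00 | 8.00 | 70.00 | 17920.00 | 156800.00
bottom flange | 2400.00 | 66.00 | 12.00 | 158400.00 | 28800.00
top flange | 2400.00 | 66.00 | 128.00 | 158400.00 | 307200.00
Σ | 7040.00 |  |  | 334720.00 | 492800.00
x_c = 334720.00 / 7040.00 = 47.55 in
y_c = 492800.00 / 7040.00 = 70.00 in

x_c = 47.55 in, y_c = 70.00 in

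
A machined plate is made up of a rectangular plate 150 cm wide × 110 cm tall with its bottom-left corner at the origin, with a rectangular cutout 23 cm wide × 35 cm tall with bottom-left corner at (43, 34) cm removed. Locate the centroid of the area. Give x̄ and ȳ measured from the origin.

plate: A = 150 × 110 = 16500.00, centroid at (75.00, 55.00).
hole: A = −(23 × 35) = -805.00, centroid at (54.50, 51.50).
ΣA = 15695.00 cm², ΣAx̄ = 1193627.50 cm³, ΣAȳ = 866042.50 cm³.
x̄ = 1193627.50/15695.00 = 76.05 cm; ȳ = 866042.50/15695.00 = 55.18 cm.

x̄ = 76.05 cm, ȳ = 55.18 cm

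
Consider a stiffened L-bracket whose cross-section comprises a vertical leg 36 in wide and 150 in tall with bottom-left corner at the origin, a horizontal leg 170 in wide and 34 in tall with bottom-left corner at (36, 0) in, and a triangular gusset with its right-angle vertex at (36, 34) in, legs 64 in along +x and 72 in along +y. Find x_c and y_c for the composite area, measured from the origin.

vertical leg: A = 36 × 150 = 5400.00, centroid at (18.00, 75.00).
horizontal leg: A = 170 × 34 = 5780.00, centroid at (121.00, 17.00).
gusset: A = ½·64·72 = 2304.00, centroid at (57.33, 58.00).
ΣA = 13484.00 in², ΣAx_c = 928676.00 in³, ΣAy_c = 636892.00 in³.
x_c = 928676.00/13484.00 = 68.87 in; y_c = 636892.00/13484.00 = 47.23 in.

x_c = 68.87 in, y_c = 47.23 in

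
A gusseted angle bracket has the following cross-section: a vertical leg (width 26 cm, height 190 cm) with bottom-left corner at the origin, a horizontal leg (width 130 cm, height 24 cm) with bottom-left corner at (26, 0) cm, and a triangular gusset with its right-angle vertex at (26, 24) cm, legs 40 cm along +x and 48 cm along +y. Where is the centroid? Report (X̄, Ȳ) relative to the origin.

vertical leg: A = 26 × 190 = 4940.00, centroid at (13.00, 95.00).
horizontal leg: A = 130 × 24 = 3120.00, centroid at (91.00, 12.00).
gusset: A = ½·40·48 = 960.00, centroid at (39.33, 40.00).
ΣA = 9020.00 cm²
ΣAX̄ = (4940.00)(13.00) + (3120.00)(91.00) + (960.00)(39.33) = 385900.00 cm³
ΣAȲ = (4940.00)(95.00) + (3120.00)(12.00) + (960.00)(40.00) = 545140.00 cm³
X̄ = 385900.00 / 9020.00 = 42.78 cm
Ȳ = 545140.00 / 9020.00 = 60.44 cm

X̄ = 42.78 cm, Ȳ = 60.44 cm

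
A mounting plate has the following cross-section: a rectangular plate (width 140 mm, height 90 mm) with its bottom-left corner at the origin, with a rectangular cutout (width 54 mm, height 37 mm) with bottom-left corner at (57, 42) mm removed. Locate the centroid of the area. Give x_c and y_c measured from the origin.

plate: A = 140 × 90 = 12600.00, centroid at (70.00, 45.00).
hole: A = −(54 × 37) = -1998.00, centroid at (84.00, 60.50).
ΣA = 10602.00 mm²
ΣAx_c = (12600.00)(70.00) + (-1998.00)(84.00) = 714168.00 mm³
ΣAy_c = (12600.00)(45.00) + (-1998.00)(60.50) = 446121.00 mm³
x_c = 714168.00 / 10602.00 = 67.36 mm
y_c = 446121.00 / 10602.00 = 42.08 mm

x_c = 67.36 mm, y_c = 42.08 mm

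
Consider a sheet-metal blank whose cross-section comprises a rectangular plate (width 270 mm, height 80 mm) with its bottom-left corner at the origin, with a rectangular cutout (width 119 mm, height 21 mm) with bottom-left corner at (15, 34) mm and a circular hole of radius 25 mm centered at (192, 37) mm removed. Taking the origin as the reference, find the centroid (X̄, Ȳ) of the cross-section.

Part | A | x̄ᵢ | ȳᵢ | A·x̄ᵢ | A·ȳᵢ
plate | 21600.00 | 135.00 | 40.00 | 2916000.00 | 864000.00
hole 1 | -2499.00 | 74.50 | 44.50 | -186175.50 | -111205.50
hole 2 | -1963.50 | 192.00 | 37.00 | -376991.12 | -72649.33
Σ | 17137.50 |  |  | 2352833.38 | 680145.17
X̄ = 2352833.38 / 17137.50 = 137.29 mm
Ȳ = 680145.17 / 17137.50 = 39.69 mm

X̄ = 137.29 mm, Ȳ = 39.69 mm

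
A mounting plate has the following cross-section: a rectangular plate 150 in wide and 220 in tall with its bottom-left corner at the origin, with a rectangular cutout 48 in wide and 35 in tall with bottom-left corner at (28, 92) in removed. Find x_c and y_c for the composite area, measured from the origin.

x_c = 76.23 in, y_c = 110.03 in

Part | A | x̄ᵢ | ȳᵢ | A·x̄ᵢ | A·ȳᵢ
plate | 33000.00 | 75.00 | 110.00 | 2475000.00 | 3630000.00
hole | -1680.00 | 52.00 | 109.50 | -87360.00 | -183960.00
Σ | 31320.00 |  |  | 2387640.00 | 3446040.00
x_c = 2387640.00 / 31320.00 = 76.23 in
y_c = 3446040.00 / 31320.00 = 110.03 in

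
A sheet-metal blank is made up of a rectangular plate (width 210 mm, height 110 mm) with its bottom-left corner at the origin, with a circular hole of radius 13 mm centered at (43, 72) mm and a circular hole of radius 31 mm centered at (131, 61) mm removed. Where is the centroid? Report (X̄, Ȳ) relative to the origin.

plate: A = 210 × 110 = 23100.00, centroid at (105.00, 55.00).
hole 1: A = −π·13² = -530.93, centroid at (43.00, 72.00).
hole 2: A = −π·31² = -3019.07, centroid at (131.00, 61.00).
ΣA = 19550.00 mm²
ΣAX̄ = (23100.00)(105.00) + (-530.93)(43.00) + (-3019.07)(131.00) = 2007171.81 mm³
ΣAȲ = (23100.00)(55.00) + (-530.93)(72.00) + (-3019.07)(61.00) = 1048109.80 mm³
X̄ = 2007171.81 / 19550.00 = 102.67 mm
Ȳ = 1048109.80 / 19550.00 = 53.61 mm

X̄ = 102.67 mm, Ȳ = 53.61 mm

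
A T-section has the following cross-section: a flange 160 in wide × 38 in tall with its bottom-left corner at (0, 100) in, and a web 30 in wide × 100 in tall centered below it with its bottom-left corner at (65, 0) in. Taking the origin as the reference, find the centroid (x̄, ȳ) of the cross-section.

x̄ = 80.00 in, ȳ = 96.20 in

Part | A | x̄ᵢ | ȳᵢ | A·x̄ᵢ | A·ȳᵢ
web | 3000.00 | 80.00 | 50.00 | 240000.00 | 150000.00
flange | 6080.00 | 80.00 | 119.00 | 486400.00 | 723520.00
Σ | 9080.00 |  |  | 726400.00 | 873520.00
x̄ = 726400.00 / 9080.00 = 80.00 in
ȳ = 873520.00 / 9080.00 = 96.20 in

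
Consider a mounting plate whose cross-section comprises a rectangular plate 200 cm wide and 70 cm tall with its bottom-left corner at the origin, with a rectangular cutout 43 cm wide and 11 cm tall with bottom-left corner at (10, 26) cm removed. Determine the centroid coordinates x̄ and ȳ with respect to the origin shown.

plate: A = 200 × 70 = 14000.00, centroid at (100.00, 35.00).
hole: A = −(43 × 11) = -473.00, centroid at (31.50, 31.50).
ΣA = 13527.00 cm²
ΣAx̄ = (14000.00)(100.00) + (-473.00)(31.50) = 1385100.50 cm³
ΣAȳ = (14000.00)(35.00) + (-473.00)(31.50) = 475100.50 cm³
x̄ = 1385100.50 / 13527.00 = 102.40 cm
ȳ = 475100.50 / 13527.00 = 35.12 cm

x̄ = 102.40 cm, ȳ = 35.12 cm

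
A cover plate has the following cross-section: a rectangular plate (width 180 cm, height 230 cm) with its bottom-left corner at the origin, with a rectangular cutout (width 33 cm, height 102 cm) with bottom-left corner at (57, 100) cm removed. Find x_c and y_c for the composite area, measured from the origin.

x_c = 91.46 cm, y_c = 111.81 cm

plate: A = 180 × 230 = 41400.00, centroid at (90.00, 115.00).
hole: A = −(33 × 102) = -3366.00, centroid at (73.50, 151.00).
ΣA = 38034.00 cm²
ΣAx_c = (41400.00)(90.00) + (-3366.00)(73.50) = 3478599.00 cm³
ΣAy_c = (41400.00)(115.00) + (-3366.00)(151.00) = 4252734.00 cm³
x_c = 3478599.00 / 38034.00 = 91.46 cm
y_c = 4252734.00 / 38034.00 = 111.81 cm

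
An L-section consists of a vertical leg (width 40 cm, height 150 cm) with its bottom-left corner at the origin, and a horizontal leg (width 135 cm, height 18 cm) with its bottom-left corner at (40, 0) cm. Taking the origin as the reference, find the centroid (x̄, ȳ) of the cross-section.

x̄ = 45.22 cm, ȳ = 55.98 cm

vertical leg: A = 40 × 150 = 6000.00, centroid at (20.00, 75.00).
horizontal leg: A = 135 × 18 = 2430.00, centroid at (107.50, 9.00).
ΣA = 8430.00 cm²
ΣAx̄ = (6000.00)(20.00) + (2430.00)(107.50) = 381225.00 cm³
ΣAȳ = (6000.00)(75.00) + (2430.00)(9.00) = 471870.00 cm³
x̄ = 381225.00 / 8430.00 = 45.22 cm
ȳ = 471870.00 / 8430.00 = 55.98 cm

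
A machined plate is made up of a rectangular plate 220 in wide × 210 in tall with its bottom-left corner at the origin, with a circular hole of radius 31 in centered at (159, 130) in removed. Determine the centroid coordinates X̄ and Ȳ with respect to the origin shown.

X̄ = 106.57 in, Ȳ = 103.25 in

plate: A = 220 × 210 = 46200.00, centroid at (110.00, 105.00).
hole: A = −π·31² = -3019.07, centroid at (159.00, 130.00).
ΣA = 43180.93 in², ΣAX̄ = 4601967.78 in³, ΣAȲ = 4458520.83 in³.
X̄ = 4601967.78/43180.93 = 106.57 in; Ȳ = 4458520.83/43180.93 = 103.25 in.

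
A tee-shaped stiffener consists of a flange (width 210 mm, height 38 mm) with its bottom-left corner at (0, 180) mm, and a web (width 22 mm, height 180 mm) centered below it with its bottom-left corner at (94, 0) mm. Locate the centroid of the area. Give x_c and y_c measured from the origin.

web: A = 22 × 180 = 3960.00, centroid at (105.00, 90.00).
flange: A = 210 × 38 = 7980.00, centroid at (105.00, 199.00).
ΣA = 11940.00 mm², ΣAx_c = 1253700.00 mm³, ΣAy_c = 1944420.00 mm³.
x_c = 1253700.00/11940.00 = 105.00 mm; y_c = 1944420.00/11940.00 = 162.85 mm.

x_c = 105.00 mm, y_c = 162.85 mm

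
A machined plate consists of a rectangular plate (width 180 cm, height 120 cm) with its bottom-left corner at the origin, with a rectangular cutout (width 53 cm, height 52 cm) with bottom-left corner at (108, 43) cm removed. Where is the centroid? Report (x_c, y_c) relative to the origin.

x_c = 83.49 cm, y_c = 58.68 cm

plate: A = 180 × 120 = 21600.00, centroid at (90.00, 60.00).
hole: A = −(53 × 52) = -2756.00, centroid at (134.50, 69.00).
ΣA = 18844.00 cm²
ΣAx_c = (21600.00)(90.00) + (-2756.00)(134.50) = 1573318.00 cm³
ΣAy_c = (21600.00)(60.00) + (-2756.00)(69.00) = 1105836.00 cm³
x_c = 1573318.00 / 18844.00 = 83.49 cm
y_c = 1105836.00 / 18844.00 = 58.68 cm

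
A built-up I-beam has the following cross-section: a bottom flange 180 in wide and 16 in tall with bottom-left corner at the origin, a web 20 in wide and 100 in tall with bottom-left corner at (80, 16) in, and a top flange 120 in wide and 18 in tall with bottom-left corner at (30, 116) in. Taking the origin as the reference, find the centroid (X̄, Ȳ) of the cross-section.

bottom flange: A = 180 × 16 = 2880.00, centroid at (90.00, 8.00).
web: A = 20 × 100 = 2000.00, centroid at (90.00, 66.00).
top flange: A = 120 × 18 = 2160.00, centroid at (90.00, 125.00).
ΣA = 7040.00 in², ΣAX̄ = 633600.00 in³, ΣAȲ = 425040.00 in³.
X̄ = 633600.00/7040.00 = 90.00 in; Ȳ = 425040.00/7040.00 = 60.38 in.

X̄ = 90.00 in, Ȳ = 60.38 in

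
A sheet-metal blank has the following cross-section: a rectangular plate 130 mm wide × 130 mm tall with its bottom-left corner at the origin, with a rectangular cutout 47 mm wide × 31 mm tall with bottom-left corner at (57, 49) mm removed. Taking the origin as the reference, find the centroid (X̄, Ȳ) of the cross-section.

plate: A = 130 × 130 = 16900.00, centroid at (65.00, 65.00).
hole: A = −(47 × 31) = -1457.00, centroid at (80.50, 64.50).
ΣA = 15443.00 mm²
ΣAX̄ = (16900.00)(65.00) + (-1457.00)(80.50) = 981211.50 mm³
ΣAȲ = (16900.00)(65.00) + (-1457.00)(64.50) = 1004523.50 mm³
X̄ = 981211.50 / 15443.00 = 63.54 mm
Ȳ = 1004523.50 / 15443.00 = 65.05 mm

X̄ = 63.54 mm, Ȳ = 65.05 mm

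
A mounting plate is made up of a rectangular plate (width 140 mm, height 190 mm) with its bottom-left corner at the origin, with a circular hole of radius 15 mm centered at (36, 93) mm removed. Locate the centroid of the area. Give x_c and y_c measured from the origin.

x_c = 70.93 mm, y_c = 95.05 mm

Part | A | x̄ᵢ | ȳᵢ | A·x̄ᵢ | A·ȳᵢ
plate | 26600.00 | 70.00 | 95.00 | 1862000.00 | 2527000.00
hole | -706.86 | 36.00 | 93.00 | -25446.90 | -65737.83
Σ | 25893.14 |  |  | 1836553.10 | 2461262.17
x_c = 1836553.10 / 25893.14 = 70.93 mm
y_c = 2461262.17 / 25893.14 = 95.05 mm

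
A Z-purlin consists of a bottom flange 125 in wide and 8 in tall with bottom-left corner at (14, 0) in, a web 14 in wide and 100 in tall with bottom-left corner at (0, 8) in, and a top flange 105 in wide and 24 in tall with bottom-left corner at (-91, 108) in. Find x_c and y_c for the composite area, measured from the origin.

x_c = -2.18 in, y_c = 78.78 in

bottom flange: A = 125 × 8 = 1000.00, centroid at (76.50, 4.00).
web: A = 14 × 100 = 1400.00, centroid at (7.00, 58.00).
top flange: A = 105 × 24 = 2520.00, centroid at (-38.50, 120.00).
ΣA = 4920.00 in², ΣAx_c = -10720.00 in³, ΣAy_c = 387600.00 in³.
x_c = -10720.00/4920.00 = -2.18 in; y_c = 387600.00/4920.00 = 78.78 in.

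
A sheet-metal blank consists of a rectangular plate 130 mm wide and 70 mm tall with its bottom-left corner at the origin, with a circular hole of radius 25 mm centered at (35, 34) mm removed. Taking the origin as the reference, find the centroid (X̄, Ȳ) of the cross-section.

Part | A | x̄ᵢ | ȳᵢ | A·x̄ᵢ | A·ȳᵢ
plate | 9100.00 | 65.00 | 35.00 | 591500.00 | 318500.00
hole | -1963.50 | 35.00 | 34.00 | -68722.34 | -66758.84
Σ | 7136.50 |  |  | 522777.66 | 251741.16
X̄ = 522777.66 / 7136.50 = 73.25 mm
Ȳ = 251741.16 / 7136.50 = 35.28 mm

X̄ = 73.25 mm, Ȳ = 35.28 mm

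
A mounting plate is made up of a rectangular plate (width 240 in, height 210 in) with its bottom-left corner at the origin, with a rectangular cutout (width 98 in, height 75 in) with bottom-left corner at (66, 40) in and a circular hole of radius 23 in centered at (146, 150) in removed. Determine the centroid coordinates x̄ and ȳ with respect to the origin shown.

plate: A = 240 × 210 = 50400.00, centroid at (120.00, 105.00).
hole 1: A = −(98 × 75) = -7350.00, centroid at (115.00, 77.50).
hole 2: A = −π·23² = -1661.90, centroid at (146.00, 150.00).
ΣA = 41388.10 in²
ΣAx̄ = (50400.00)(120.00) + (-7350.00)(115.00) + (-1661.90)(146.00) = 4960112.23 in³
ΣAȳ = (50400.00)(105.00) + (-7350.00)(77.50) + (-1661.90)(150.00) = 4473089.62 in³
x̄ = 4960112.23 / 41388.10 = 119.84 in
ȳ = 4473089.62 / 41388.10 = 108.08 in

x̄ = 119.84 in, ȳ = 108.08 in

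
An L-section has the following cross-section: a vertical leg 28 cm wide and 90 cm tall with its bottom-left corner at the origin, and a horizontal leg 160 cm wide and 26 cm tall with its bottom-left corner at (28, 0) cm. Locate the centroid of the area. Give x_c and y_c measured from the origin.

x_c = 72.54 cm, y_c = 25.07 cm

vertical leg: A = 28 × 90 = 2520.00, centroid at (14.00, 45.00).
horizontal leg: A = 160 × 26 = 4160.00, centroid at (108.00, 13.00).
ΣA = 6680.00 cm²
ΣAx_c = (2520.00)(14.00) + (4160.00)(108.00) = 484560.00 cm³
ΣAy_c = (2520.00)(45.00) + (4160.00)(13.00) = 167480.00 cm³
x_c = 484560.00 / 6680.00 = 72.54 cm
y_c = 167480.00 / 6680.00 = 25.07 cm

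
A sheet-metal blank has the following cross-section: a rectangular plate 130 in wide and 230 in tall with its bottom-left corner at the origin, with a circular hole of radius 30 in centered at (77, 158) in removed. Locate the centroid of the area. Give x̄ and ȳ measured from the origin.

plate: A = 130 × 230 = 29900.00, centroid at (65.00, 115.00).
hole: A = −π·30² = -2827.43, centroid at (77.00, 158.00).
ΣA = 27072.57 in²
ΣAx̄ = (29900.00)(65.00) + (-2827.43)(77.00) = 1725787.63 in³
ΣAȳ = (29900.00)(115.00) + (-2827.43)(158.00) = 2991765.52 in³
x̄ = 1725787.63 / 27072.57 = 63.75 in
ȳ = 2991765.52 / 27072.57 = 110.51 in

x̄ = 63.75 in, ȳ = 110.51 in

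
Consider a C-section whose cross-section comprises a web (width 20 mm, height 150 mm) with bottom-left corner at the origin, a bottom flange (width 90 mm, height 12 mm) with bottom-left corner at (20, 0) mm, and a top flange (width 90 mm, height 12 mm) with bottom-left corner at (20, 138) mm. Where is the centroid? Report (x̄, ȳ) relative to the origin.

web: A = 20 × 150 = 3000.00, centroid at (10.00, 75.00).
bottom flange: A = 90 × 12 = 1080.00, centroid at (65.00, 6.00).
top flange: A = 90 × 12 = 1080.00, centroid at (65.00, 144.00).
ΣA = 5160.00 mm²
ΣAx̄ = (3000.00)(10.00) + (1080.00)(65.00) + (1080.00)(65.00) = 170400.00 mm³
ΣAȳ = (3000.00)(75.00) + (1080.00)(6.00) + (1080.00)(144.00) = 387000.00 mm³
x̄ = 170400.00 / 5160.00 = 33.02 mm
ȳ = 387000.00 / 5160.00 = 75.00 mm

x̄ = 33.02 mm, ȳ = 75.00 mm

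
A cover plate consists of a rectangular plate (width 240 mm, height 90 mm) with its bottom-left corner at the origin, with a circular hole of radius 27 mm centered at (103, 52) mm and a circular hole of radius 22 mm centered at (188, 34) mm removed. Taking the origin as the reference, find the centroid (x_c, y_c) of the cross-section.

plate: A = 240 × 90 = 21600.00, centroid at (120.00, 45.00).
hole 1: A = −π·27² = -2290.22, centroid at (103.00, 52.00).
hole 2: A = −π·22² = -1520.53, centroid at (188.00, 34.00).
ΣA = 17789.25 mm², ΣAx_c = 2070247.43 mm³, ΣAy_c = 801210.46 mm³.
x_c = 2070247.43/17789.25 = 116.38 mm; y_c = 801210.46/17789.25 = 45.04 mm.

x_c = 116.38 mm, y_c = 45.04 mm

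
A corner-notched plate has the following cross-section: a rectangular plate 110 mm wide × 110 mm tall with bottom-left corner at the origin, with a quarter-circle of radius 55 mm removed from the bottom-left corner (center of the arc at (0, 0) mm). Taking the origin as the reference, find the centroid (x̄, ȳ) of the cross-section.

x̄ = 62.73 mm, ȳ = 62.73 mm

plate: A = 110 × 110 = 12100.00, centroid at (55.00, 55.00).
removed quarter-circle: A = −¼π·55² = -2375.83, centroid at (23.34, 23.34).
ΣA = 9724.17 mm²
ΣAx̄ = (12100.00)(55.00) + (-2375.83)(23.34) = 610041.67 mm³
ΣAȳ = (12100.00)(55.00) + (-2375.83)(23.34) = 610041.67 mm³
x̄ = 610041.67 / 9724.17 = 62.73 mm
ȳ = 610041.67 / 9724.17 = 62.73 mm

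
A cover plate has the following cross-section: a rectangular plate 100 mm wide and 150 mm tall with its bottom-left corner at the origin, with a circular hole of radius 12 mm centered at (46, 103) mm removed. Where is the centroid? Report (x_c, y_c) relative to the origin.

x_c = 50.12 mm, y_c = 74.13 mm

plate: A = 100 × 150 = 15000.00, centroid at (50.00, 75.00).
hole: A = −π·12² = -452.39, centroid at (46.00, 103.00).
ΣA = 14547.61 mm², ΣAx_c = 729190.09 mm³, ΣAy_c = 1078403.90 mm³.
x_c = 729190.09/14547.61 = 50.12 mm; y_c = 1078403.90/14547.61 = 74.13 mm.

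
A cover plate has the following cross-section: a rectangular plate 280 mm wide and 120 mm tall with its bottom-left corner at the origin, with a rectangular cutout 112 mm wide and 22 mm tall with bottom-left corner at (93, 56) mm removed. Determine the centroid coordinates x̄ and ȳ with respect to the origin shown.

x̄ = 139.29 mm, ȳ = 59.45 mm

plate: A = 280 × 120 = 33600.00, centroid at (140.00, 60.00).
hole: A = −(112 × 22) = -2464.00, centroid at (149.00, 67.00).
ΣA = 31136.00 mm², ΣAx̄ = 4336864.00 mm³, ΣAȳ = 1850912.00 mm³.
x̄ = 4336864.00/31136.00 = 139.29 mm; ȳ = 1850912.00/31136.00 = 59.45 mm.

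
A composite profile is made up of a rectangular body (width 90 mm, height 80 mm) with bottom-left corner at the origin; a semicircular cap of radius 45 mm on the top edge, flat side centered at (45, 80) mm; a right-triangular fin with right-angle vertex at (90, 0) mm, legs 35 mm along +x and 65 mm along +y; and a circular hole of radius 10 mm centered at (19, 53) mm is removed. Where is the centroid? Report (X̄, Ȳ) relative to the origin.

X̄ = 51.48 mm, Ȳ = 54.55 mm

rectangular body: A = 90 × 80 = 7200.00, centroid at (45.00, 40.00).
semicircular top: A = ½π·45² = 3180.86, centroid at (45.00, 99.10).
triangular fin: A = ½·35·65 = 1137.50, centroid at (101.67, 21.67).
hole: A = −π·10² = -314.16, centroid at (19.00, 53.00).
ΣA = 11204.20 mm², ΣAX̄ = 576815.62 mm³, ΣAȲ = 611214.40 mm³.
X̄ = 576815.62/11204.20 = 51.48 mm; Ȳ = 611214.40/11204.20 = 54.55 mm.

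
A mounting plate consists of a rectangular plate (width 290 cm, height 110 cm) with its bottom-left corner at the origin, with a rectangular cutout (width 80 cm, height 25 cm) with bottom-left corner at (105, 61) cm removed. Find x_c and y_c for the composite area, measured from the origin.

plate: A = 290 × 110 = 31900.00, centroid at (145.00, 55.00).
hole: A = −(80 × 25) = -2000.00, centroid at (145.00, 73.50).
ΣA = 29900.00 cm², ΣAx_c = 4335500.00 cm³, ΣAy_c = 1607500.00 cm³.
x_c = 4335500.00/29900.00 = 145.00 cm; y_c = 1607500.00/29900.00 = 53.76 cm.

x_c = 145.00 cm, y_c = 53.76 cm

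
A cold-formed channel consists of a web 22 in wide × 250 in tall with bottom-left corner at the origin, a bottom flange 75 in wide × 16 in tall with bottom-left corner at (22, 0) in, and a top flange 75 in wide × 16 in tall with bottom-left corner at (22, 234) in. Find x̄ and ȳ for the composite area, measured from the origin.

web: A = 22 × 250 = 5500.00, centroid at (11.00, 125.00).
bottom flange: A = 75 × 16 = 1200.00, centroid at (59.50, 8.00).
top flange: A = 75 × 16 = 1200.00, centroid at (59.50, 242.00).
ΣA = 7900.00 in²
ΣAx̄ = (5500.00)(11.00) + (1200.00)(59.50) + (1200.00)(59.50) = 203300.00 in³
ΣAȳ = (5500.00)(125.00) + (1200.00)(8.00) + (1200.00)(242.00) = 987500.00 in³
x̄ = 203300.00 / 7900.00 = 25.73 in
ȳ = 987500.00 / 7900.00 = 125.00 in

x̄ = 25.73 in, ȳ = 125.00 in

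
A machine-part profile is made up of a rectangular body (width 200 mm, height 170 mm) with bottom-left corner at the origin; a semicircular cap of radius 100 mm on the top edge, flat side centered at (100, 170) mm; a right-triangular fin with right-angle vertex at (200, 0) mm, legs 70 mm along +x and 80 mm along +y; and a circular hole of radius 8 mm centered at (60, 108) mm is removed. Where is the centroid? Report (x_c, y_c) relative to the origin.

x_c = 106.76 mm, y_c = 120.06 mm

rectangular body: A = 200 × 170 = 34000.00, centroid at (100.00, 85.00).
semicircular top: A = ½π·100² = 15707.96, centroid at (100.00, 212.44).
triangular fin: A = ½·70·80 = 2800.00, centroid at (223.33, 26.67).
hole: A = −π·8² = -201.06, centroid at (60.00, 108.00).
ΣA = 52306.90 mm²
ΣAx_c = (34000.00)(100.00) + (15707.96)(100.00) + (2800.00)(223.33) + (-201.06)(60.00) = 5584065.94 mm³
ΣAy_c = (34000.00)(85.00) + (15707.96)(212.44) + (2800.00)(26.67) + (-201.06)(108.00) = 6279972.40 mm³
x_c = 5584065.94 / 52306.90 = 106.76 mm
y_c = 6279972.40 / 52306.90 = 120.06 mm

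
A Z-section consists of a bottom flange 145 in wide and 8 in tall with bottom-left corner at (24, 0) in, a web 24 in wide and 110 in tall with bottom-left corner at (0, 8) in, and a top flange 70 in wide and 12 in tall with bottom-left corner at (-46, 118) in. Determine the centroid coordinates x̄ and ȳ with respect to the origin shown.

bottom flange: A = 145 × 8 = 1160.00, centroid at (96.50, 4.00).
web: A = 24 × 110 = 2640.00, centroid at (12.00, 63.00).
top flange: A = 70 × 12 = 840.00, centroid at (-11.00, 124.00).
ΣA = 4640.00 in²
ΣAx̄ = (1160.00)(96.50) + (2640.00)(12.00) + (840.00)(-11.00) = 134380.00 in³
ΣAȳ = (1160.00)(4.00) + (2640.00)(63.00) + (840.00)(124.00) = 275120.00 in³
x̄ = 134380.00 / 4640.00 = 28.96 in
ȳ = 275120.00 / 4640.00 = 59.29 in

x̄ = 28.96 in, ȳ = 59.29 in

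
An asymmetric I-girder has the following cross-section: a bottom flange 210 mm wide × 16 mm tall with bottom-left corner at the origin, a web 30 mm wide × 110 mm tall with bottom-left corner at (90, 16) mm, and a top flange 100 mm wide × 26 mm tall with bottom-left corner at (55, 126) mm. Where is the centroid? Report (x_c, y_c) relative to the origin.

Part | A | x̄ᵢ | ȳᵢ | A·x̄ᵢ | A·ȳᵢ
bottom flange | 3360.00 | 105.00 | 8.00 | 352800.00 | 26880.00
web | 3300.00 | 105.00 | 71.00 | 346500.00 | 234300.00
top flange | 2600.00 | 105.00 | 139.00 | 273000.00 | 361400.00
Σ | 9260.00 |  |  | 972300.00 | 622580.00
x_c = 972300.00 / 9260.00 = 105.00 mm
y_c = 622580.00 / 9260.00 = 67.23 mm

x_c = 105.00 mm, y_c = 67.23 mm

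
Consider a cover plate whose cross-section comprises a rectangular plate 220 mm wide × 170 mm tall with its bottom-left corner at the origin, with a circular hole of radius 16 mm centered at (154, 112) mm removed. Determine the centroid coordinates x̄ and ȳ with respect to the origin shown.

x̄ = 109.03 mm, ȳ = 84.41 mm

plate: A = 220 × 170 = 37400.00, centroid at (110.00, 85.00).
hole: A = −π·16² = -804.25, centroid at (154.00, 112.00).
ΣA = 36595.75 mm², ΣAx̄ = 3990145.85 mm³, ΣAȳ = 3088924.26 mm³.
x̄ = 3990145.85/36595.75 = 109.03 mm; ȳ = 3088924.26/36595.75 = 84.41 mm.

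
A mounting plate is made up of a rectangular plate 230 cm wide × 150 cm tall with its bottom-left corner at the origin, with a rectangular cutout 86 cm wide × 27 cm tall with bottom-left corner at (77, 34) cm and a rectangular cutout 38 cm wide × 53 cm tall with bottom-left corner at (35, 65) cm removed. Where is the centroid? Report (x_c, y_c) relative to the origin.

x_c = 118.69 cm, y_c = 76.02 cm

Part | A | x̄ᵢ | ȳᵢ | A·x̄ᵢ | A·ȳᵢ
plate | 34500.00 | 115.00 | 75.00 | 3967500.00 | 2587500.00
hole 1 | -2322.00 | 120.00 | 47.50 | -278640.00 | -110295.00
hole 2 | -2014.00 | 54.00 | 91.50 | -108756.00 | -184281.00
Σ | 30164.00 |  |  | 3580104.00 | 2292924.00
x_c = 3580104.00 / 30164.00 = 118.69 cm
y_c = 2292924.00 / 30164.00 = 76.02 cm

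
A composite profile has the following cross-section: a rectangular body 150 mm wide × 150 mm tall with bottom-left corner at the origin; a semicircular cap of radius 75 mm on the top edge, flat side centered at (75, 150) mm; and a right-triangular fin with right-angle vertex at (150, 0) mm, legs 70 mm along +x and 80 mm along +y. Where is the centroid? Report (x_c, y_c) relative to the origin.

Part | A | x̄ᵢ | ȳᵢ | A·x̄ᵢ | A·ȳᵢ
rectangular body | 22500.00 | 75.00 | 75.00 | 1687500.00 | 1687500.00
semicircular top | 8835.73 | 75.00 | 181.83 | 662679.70 | 1606609.40
triangular fin | 2800.00 | 173.33 | 26.67 | 485333.33 | 74666.67
Σ | 34135.73 |  |  | 2835513.03 | 3368776.07
x_c = 2835513.03 / 34135.73 = 83.07 mm
y_c = 3368776.07 / 34135.73 = 98.69 mm

x_c = 83.07 mm, y_c = 98.69 mm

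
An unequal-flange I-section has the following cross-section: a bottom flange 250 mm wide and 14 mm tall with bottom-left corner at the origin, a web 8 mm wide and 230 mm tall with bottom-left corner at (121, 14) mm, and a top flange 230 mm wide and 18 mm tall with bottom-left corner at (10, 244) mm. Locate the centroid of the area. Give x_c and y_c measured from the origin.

x_c = 125.00 mm, y_c = 138.11 mm

Part | A | x̄ᵢ | ȳᵢ | A·x̄ᵢ | A·ȳᵢ
bottom flange | 3500.00 | 125.00 | 7.00 | 437500.00 | 24500.00
web | 1840.00 | 125.00 | 129.00 | 230000.00 | 237360.00
top flange | 4140.00 | 125.00 | 253.00 | 517500.00 | 1047420.00
Σ | 9480.00 |  |  | 1185000.00 | 1309280.00
x_c = 1185000.00 / 9480.00 = 125.00 mm
y_c = 1309280.00 / 9480.00 = 138.11 mm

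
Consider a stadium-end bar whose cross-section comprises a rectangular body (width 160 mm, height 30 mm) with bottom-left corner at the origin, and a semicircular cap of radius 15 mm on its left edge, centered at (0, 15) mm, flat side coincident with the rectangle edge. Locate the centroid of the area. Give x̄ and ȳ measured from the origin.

x̄ = 74.08 mm, ȳ = 15.00 mm

Part | A | x̄ᵢ | ȳᵢ | A·x̄ᵢ | A·ȳᵢ
rectangular body | 4800.00 | 80.00 | 15.00 | 384000.00 | 72000.00
semicircular end | 353.43 | -6.37 | 15.00 | -2250.00 | 5301.44
Σ | 5153.43 |  |  | 381750.00 | 77301.44
x̄ = 381750.00 / 5153.43 = 74.08 mm
ȳ = 77301.44 / 5153.43 = 15.00 mm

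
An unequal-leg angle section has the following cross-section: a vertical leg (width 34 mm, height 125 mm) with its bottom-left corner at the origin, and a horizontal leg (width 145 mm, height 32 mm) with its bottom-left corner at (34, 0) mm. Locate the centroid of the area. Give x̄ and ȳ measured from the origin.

vertical leg: A = 34 × 125 = 4250.00, centroid at (17.00, 62.50).
horizontal leg: A = 145 × 32 = 4640.00, centroid at (106.50, 16.00).
ΣA = 8890.00 mm²
ΣAx̄ = (4250.00)(17.00) + (4640.00)(106.50) = 566410.00 mm³
ΣAȳ = (4250.00)(62.50) + (4640.00)(16.00) = 339865.00 mm³
x̄ = 566410.00 / 8890.00 = 63.71 mm
ȳ = 339865.00 / 8890.00 = 38.23 mm

x̄ = 63.71 mm, ȳ = 38.23 mm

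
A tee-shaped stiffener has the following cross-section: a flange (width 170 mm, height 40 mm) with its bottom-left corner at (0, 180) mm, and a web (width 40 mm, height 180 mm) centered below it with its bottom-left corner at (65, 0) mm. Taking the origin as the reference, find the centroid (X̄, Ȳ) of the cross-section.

X̄ = 85.00 mm, Ȳ = 143.43 mm

web: A = 40 × 180 = 7200.00, centroid at (85.00, 90.00).
flange: A = 170 × 40 = 6800.00, centroid at (85.00, 200.00).
ΣA = 14000.00 mm²
ΣAX̄ = (7200.00)(85.00) + (6800.00)(85.00) = 1190000.00 mm³
ΣAȲ = (7200.00)(90.00) + (6800.00)(200.00) = 2008000.00 mm³
X̄ = 1190000.00 / 14000.00 = 85.00 mm
Ȳ = 2008000.00 / 14000.00 = 143.43 mm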